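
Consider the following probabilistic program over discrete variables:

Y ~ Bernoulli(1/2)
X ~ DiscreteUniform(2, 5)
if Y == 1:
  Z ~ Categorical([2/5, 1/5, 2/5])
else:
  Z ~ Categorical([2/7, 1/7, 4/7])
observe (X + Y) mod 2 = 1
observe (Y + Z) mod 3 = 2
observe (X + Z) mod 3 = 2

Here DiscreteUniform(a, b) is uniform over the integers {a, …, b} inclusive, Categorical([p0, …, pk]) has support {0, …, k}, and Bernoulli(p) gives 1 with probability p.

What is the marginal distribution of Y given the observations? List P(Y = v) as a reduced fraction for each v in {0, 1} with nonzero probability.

P(Y=0) = 20/27, P(Y=1) = 7/27

Enumerate traces; 2 have nonzero weight after conditioning:
  (Y=0, X=3, Z=2) weight 1/14
  (Y=1, X=4, Z=1) weight 1/40
Group by Y:
  weight(Y=0) = 1/14
  weight(Y=1) = 1/40
Total weight = 1/14 + 1/40 = 27/280
P(Y=0 | obs) = 1/14 / 27/280 = 20/27
P(Y=1 | obs) = 1/40 / 27/280 = 7/27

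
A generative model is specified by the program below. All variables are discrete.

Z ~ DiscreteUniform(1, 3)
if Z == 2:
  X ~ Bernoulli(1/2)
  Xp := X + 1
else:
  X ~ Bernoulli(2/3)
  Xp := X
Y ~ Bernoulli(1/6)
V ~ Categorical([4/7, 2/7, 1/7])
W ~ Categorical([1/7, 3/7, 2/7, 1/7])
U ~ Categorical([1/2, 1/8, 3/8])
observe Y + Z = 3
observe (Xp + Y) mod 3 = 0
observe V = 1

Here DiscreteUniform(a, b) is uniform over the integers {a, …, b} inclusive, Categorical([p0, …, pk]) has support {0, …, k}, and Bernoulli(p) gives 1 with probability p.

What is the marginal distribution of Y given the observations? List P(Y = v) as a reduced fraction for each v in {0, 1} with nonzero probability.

P(Y=0) = 10/13, P(Y=1) = 3/13

Enumerate traces; 24 have nonzero weight after conditioning:
  (Z=2, X=1, Y=1, V=1, W=0, U=0) weight 1/1764
  (Z=2, X=1, Y=1, V=1, W=0, U=1) weight 1/7056
  (Z=2, X=1, Y=1, V=1, W=0, U=2) weight 1/2352
  (Z=2, X=1, Y=1, V=1, W=1, U=0) weight 1/588
  (Z=2, X=1, Y=1, V=1, W=1, U=1) weight 1/2352
  (Z=2, X=1, Y=1, V=1, W=1, U=2) weight 1/784
  (Z=2, X=1, Y=1, V=1, W=2, U=0) weight 1/882
  (Z=2, X=1, Y=1, V=1, W=2, U=1) weight 1/3528
  (Z=3, X=0, Y=0, V=1, W=0, U=0) weight 5/2646
  … 15 more
Group by Y:
  weight(Y=0) = 5/189
  weight(Y=1) = 1/126
Total weight = 5/189 + 1/126 = 13/378
P(Y=0 | obs) = 5/189 / 13/378 = 10/13
P(Y=1 | obs) = 1/126 / 13/378 = 3/13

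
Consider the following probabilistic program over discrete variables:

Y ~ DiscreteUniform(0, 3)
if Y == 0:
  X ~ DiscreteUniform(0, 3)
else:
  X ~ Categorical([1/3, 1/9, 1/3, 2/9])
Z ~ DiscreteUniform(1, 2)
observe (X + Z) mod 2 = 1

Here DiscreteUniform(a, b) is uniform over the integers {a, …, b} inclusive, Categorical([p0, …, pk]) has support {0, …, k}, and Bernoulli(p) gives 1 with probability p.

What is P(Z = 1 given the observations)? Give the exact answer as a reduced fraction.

Enumerate traces; 16 have nonzero weight after conditioning:
  (Y=0, X=0, Z=1) weight 1/32
  (Y=0, X=1, Z=2) weight 1/32
  (Y=0, X=2, Z=1) weight 1/32
  (Y=0, X=3, Z=2) weight 1/32
  (Y=1, X=0, Z=1) weight 1/24
  (Y=1, X=1, Z=2) weight 1/72
  (Y=1, X=2, Z=1) weight 1/24
  (Y=1, X=3, Z=2) weight 1/36
  … 8 more
Group by Z:
  weight(Z=1) = 5/16
  weight(Z=2) = 3/16
Total weight = 5/16 + 3/16 = 1/2
P(Z=1 | obs) = 5/16 / 1/2 = 5/8
P(Z=2 | obs) = 3/16 / 1/2 = 3/8

P(Z = 1 | obs) = 5/8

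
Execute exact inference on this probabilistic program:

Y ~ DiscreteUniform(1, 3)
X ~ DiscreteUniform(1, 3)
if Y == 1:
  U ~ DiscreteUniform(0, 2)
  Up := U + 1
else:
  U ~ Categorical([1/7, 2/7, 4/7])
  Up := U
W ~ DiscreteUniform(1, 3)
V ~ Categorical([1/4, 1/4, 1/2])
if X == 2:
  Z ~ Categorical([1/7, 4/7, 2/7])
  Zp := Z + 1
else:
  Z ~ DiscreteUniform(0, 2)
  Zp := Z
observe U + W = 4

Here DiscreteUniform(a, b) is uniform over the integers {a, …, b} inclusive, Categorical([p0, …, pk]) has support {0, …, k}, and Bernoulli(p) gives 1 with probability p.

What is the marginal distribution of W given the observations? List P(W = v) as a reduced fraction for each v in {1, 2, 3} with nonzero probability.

Enumerate traces; 162 have nonzero weight after conditioning:
  (Y=1, X=1, U=1, W=3, V=0, Z=0) weight 1/972
  (Y=1, X=1, U=1, W=3, V=0, Z=1) weight 1/972
  (Y=1, X=1, U=1, W=3, V=0, Z=2) weight 1/972
  (Y=1, X=1, U=1, W=3, V=1, Z=0) weight 1/972
  (Y=1, X=1, U=1, W=3, V=1, Z=1) weight 1/972
  (Y=1, X=1, U=1, W=3, V=1, Z=2) weight 1/972
  (Y=1, X=1, U=1, W=3, V=2, Z=0) weight 1/486
  (Y=1, X=1, U=1, W=3, V=2, Z=1) weight 1/486
  (Y=1, X=1, U=2, W=2, V=0, Z=0) weight 1/972
  … 153 more
Group by W:
  weight(W=2) = 31/189
  weight(W=3) = 19/189
Total weight = 31/189 + 19/189 = 50/189
P(W=2 | obs) = 31/189 / 50/189 = 31/50
P(W=3 | obs) = 19/189 / 50/189 = 19/50

P(W=2) = 31/50, P(W=3) = 19/50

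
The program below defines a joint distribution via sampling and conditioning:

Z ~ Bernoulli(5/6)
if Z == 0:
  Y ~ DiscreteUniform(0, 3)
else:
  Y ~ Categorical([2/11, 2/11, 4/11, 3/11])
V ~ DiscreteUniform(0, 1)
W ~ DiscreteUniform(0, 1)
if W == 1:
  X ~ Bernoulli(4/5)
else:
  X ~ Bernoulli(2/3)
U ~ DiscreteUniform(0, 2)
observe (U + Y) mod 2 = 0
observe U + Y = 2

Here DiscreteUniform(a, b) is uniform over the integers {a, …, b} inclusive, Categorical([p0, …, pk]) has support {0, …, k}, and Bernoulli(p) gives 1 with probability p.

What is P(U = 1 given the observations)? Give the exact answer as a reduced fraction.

P(U = 1 | obs) = 51/193

Enumerate traces; 48 have nonzero weight after conditioning:
  (Z=0, Y=0, V=0, W=0, X=0, U=2) weight 1/864
  (Z=0, Y=0, V=0, W=0, X=1, U=2) weight 1/432
  (Z=0, Y=0, V=0, W=1, X=0, U=2) weight 1/1440
  (Z=0, Y=0, V=0, W=1, X=1, U=2) weight 1/360
  (Z=0, Y=0, V=1, W=0, X=0, U=2) weight 1/864
  (Z=0, Y=0, V=1, W=0, X=1, U=2) weight 1/432
  (Z=0, Y=0, V=1, W=1, X=0, U=2) weight 1/1440
  (Z=0, Y=0, V=1, W=1, X=1, U=2) weight 1/360
  (Z=0, Y=1, V=0, W=0, X=0, U=1) weight 1/864
  (Z=0, Y=2, V=0, W=0, X=0, U=0) weight 1/864
  … 38 more
Group by U:
  weight(U=0) = 91/792
  weight(U=1) = 17/264
  weight(U=2) = 17/264
Total weight = 91/792 + 17/264 + 17/264 = 193/792
P(U=0 | obs) = 91/792 / 193/792 = 91/193
P(U=1 | obs) = 17/264 / 193/792 = 51/193
P(U=2 | obs) = 17/264 / 193/792 = 51/193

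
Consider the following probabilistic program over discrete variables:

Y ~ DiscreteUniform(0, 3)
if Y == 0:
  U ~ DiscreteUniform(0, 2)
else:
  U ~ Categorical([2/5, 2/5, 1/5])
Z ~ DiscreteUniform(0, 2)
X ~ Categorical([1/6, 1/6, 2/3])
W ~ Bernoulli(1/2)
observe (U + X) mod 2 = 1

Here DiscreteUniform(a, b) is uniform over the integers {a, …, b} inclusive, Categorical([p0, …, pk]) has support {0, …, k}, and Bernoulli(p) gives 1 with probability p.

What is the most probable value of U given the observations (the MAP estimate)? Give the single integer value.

Enumerate traces; 96 have nonzero weight after conditioning:
  (Y=0, U=0, Z=0, X=1, W=0) weight 1/432
  (Y=0, U=0, Z=0, X=1, W=1) weight 1/432
  (Y=0, U=0, Z=1, X=1, W=0) weight 1/432
  (Y=0, U=0, Z=1, X=1, W=1) weight 1/432
  (Y=0, U=0, Z=2, X=1, W=0) weight 1/432
  (Y=0, U=0, Z=2, X=1, W=1) weight 1/432
  (Y=0, U=1, Z=0, X=0, W=0) weight 1/432
  (Y=0, U=1, Z=0, X=0, W=1) weight 1/432
  (Y=0, U=2, Z=0, X=1, W=0) weight 1/432
  … 87 more
Group by U:
  weight(U=0) = 23/360
  weight(U=1) = 23/72
  weight(U=2) = 7/180
Total weight = 23/360 + 23/72 + 7/180 = 19/45
P(U=0 | obs) = 23/360 / 19/45 = 23/152
P(U=1 | obs) = 23/72 / 19/45 = 115/152
P(U=2 | obs) = 7/180 / 19/45 = 7/76
argmax = 1

argmax_v P(U = v | obs) = 1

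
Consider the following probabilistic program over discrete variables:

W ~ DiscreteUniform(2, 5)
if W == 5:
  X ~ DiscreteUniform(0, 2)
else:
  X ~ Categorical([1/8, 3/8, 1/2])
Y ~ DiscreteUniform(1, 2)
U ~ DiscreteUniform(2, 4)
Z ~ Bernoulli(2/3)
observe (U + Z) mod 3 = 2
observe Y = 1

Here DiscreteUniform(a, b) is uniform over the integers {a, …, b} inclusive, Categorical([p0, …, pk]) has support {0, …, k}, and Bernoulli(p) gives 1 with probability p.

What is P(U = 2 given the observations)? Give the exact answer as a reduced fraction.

P(U = 2 | obs) = 1/3

Enumerate traces; 24 have nonzero weight after conditioning:
  (W=2, X=0, Y=1, U=2, Z=0) weight 1/576
  (W=2, X=0, Y=1, U=4, Z=1) weight 1/288
  (W=2, X=1, Y=1, U=2, Z=0) weight 1/192
  (W=2, X=1, Y=1, U=4, Z=1) weight 1/96
  (W=2, X=2, Y=1, U=2, Z=0) weight 1/144
  (W=2, X=2, Y=1, U=4, Z=1) weight 1/72
  (W=3, X=0, Y=1, U=2, Z=0) weight 1/576
  (W=3, X=0, Y=1, U=4, Z=1) weight 1/288
  … 16 more
Group by U:
  weight(U=2) = 1/18
  weight(U=4) = 1/9
Total weight = 1/18 + 1/9 = 1/6
P(U=2 | obs) = 1/18 / 1/6 = 1/3
P(U=4 | obs) = 1/9 / 1/6 = 2/3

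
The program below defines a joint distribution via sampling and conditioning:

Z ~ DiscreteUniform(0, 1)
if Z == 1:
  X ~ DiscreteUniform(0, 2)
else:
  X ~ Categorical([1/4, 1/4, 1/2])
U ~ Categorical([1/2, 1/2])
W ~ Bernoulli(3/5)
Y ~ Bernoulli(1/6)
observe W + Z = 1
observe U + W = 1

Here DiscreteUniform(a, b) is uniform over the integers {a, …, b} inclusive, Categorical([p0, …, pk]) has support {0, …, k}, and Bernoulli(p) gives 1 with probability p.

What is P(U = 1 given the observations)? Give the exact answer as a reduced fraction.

P(U = 1 | obs) = 2/5

Enumerate traces; 12 have nonzero weight after conditioning:
  (Z=0, X=0, U=0, W=1, Y=0) weight 1/32
  (Z=0, X=0, U=0, W=1, Y=1) weight 1/160
  (Z=0, X=1, U=0, W=1, Y=0) weight 1/32
  (Z=0, X=1, U=0, W=1, Y=1) weight 1/160
  (Z=0, X=2, U=0, W=1, Y=0) weight 1/16
  (Z=0, X=2, U=0, W=1, Y=1) weight 1/80
  (Z=1, X=0, U=1, W=0, Y=0) weight 1/36
  (Z=1, X=0, U=1, W=0, Y=1) weight 1/180
  … 4 more
Group by U:
  weight(U=0) = 3/20
  weight(U=1) = 1/10
Total weight = 3/20 + 1/10 = 1/4
P(U=0 | obs) = 3/20 / 1/4 = 3/5
P(U=1 | obs) = 1/10 / 1/4 = 2/5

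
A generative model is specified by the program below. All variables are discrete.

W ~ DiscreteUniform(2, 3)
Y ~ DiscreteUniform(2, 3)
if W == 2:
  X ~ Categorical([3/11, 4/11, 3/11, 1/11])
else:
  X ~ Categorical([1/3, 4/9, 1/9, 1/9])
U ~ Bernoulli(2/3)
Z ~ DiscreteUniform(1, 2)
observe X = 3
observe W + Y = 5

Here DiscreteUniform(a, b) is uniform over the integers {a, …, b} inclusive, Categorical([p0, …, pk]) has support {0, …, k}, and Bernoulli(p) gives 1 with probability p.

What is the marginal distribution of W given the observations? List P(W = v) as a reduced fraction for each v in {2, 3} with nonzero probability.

P(W=2) = 9/20, P(W=3) = 11/20

Enumerate traces; 8 have nonzero weight after conditioning:
  (W=2, Y=3, X=3, U=0, Z=1) weight 1/264
  (W=2, Y=3, X=3, U=0, Z=2) weight 1/264
  (W=2, Y=3, X=3, U=1, Z=1) weight 1/132
  (W=2, Y=3, X=3, U=1, Z=2) weight 1/132
  (W=3, Y=2, X=3, U=0, Z=1) weight 1/216
  (W=3, Y=2, X=3, U=0, Z=2) weight 1/216
  (W=3, Y=2, X=3, U=1, Z=1) weight 1/108
  (W=3, Y=2, X=3, U=1, Z=2) weight 1/108
Group by W:
  weight(W=2) = 1/44
  weight(W=3) = 1/36
Total weight = 1/44 + 1/36 = 5/99
P(W=2 | obs) = 1/44 / 5/99 = 9/20
P(W=3 | obs) = 1/36 / 5/99 = 11/20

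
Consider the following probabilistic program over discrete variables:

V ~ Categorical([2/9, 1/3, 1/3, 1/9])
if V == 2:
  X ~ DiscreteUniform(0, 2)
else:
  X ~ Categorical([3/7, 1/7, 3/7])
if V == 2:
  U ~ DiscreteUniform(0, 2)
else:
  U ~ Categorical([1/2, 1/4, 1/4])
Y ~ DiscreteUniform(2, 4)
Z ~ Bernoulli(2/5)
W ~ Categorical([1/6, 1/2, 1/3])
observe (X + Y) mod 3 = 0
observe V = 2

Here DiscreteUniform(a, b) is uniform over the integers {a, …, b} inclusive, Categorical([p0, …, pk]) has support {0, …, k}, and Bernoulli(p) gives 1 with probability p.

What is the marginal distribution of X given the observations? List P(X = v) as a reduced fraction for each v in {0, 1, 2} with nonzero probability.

Enumerate traces; 54 have nonzero weight after conditioning:
  (V=2, X=0, U=0, Y=3, Z=0, W=0) weight 1/810
  (V=2, X=0, U=0, Y=3, Z=0, W=1) weight 1/270
  (V=2, X=0, U=0, Y=3, Z=0, W=2) weight 1/405
  (V=2, X=0, U=0, Y=3, Z=1, W=0) weight 1/1215
  (V=2, X=0, U=0, Y=3, Z=1, W=1) weight 1/405
  (V=2, X=0, U=0, Y=3, Z=1, W=2) weight 2/1215
  (V=2, X=0, U=1, Y=3, Z=0, W=0) weight 1/810
  (V=2, X=0, U=1, Y=3, Z=0, W=1) weight 1/270
  (V=2, X=1, U=0, Y=2, Z=0, W=0) weight 1/810
  (V=2, X=2, U=0, Y=4, Z=0, W=0) weight 1/810
  … 44 more
Group by X:
  weight(X=0) = 1/27
  weight(X=1) = 1/27
  weight(X=2) = 1/27
Total weight = 1/27 + 1/27 + 1/27 = 1/9
P(X=0 | obs) = 1/27 / 1/9 = 1/3
P(X=1 | obs) = 1/27 / 1/9 = 1/3
P(X=2 | obs) = 1/27 / 1/9 = 1/3

P(X=0) = 1/3, P(X=1) = 1/3, P(X=2) = 1/3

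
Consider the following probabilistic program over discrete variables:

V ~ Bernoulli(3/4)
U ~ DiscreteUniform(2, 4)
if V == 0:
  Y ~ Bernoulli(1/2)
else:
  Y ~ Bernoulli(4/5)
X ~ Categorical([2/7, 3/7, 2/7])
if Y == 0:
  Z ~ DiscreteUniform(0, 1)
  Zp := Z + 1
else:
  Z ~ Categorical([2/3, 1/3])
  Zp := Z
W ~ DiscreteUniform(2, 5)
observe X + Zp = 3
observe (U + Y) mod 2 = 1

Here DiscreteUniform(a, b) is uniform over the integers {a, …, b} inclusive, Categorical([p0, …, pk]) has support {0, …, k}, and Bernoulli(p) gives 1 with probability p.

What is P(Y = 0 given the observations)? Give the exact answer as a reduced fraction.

P(Y = 0 | obs) = 165/397

Enumerate traces; 32 have nonzero weight after conditioning:
  (V=0, U=2, Y=1, X=2, Z=1, W=2) weight 1/1008
  (V=0, U=2, Y=1, X=2, Z=1, W=3) weight 1/1008
  (V=0, U=2, Y=1, X=2, Z=1, W=4) weight 1/1008
  (V=0, U=2, Y=1, X=2, Z=1, W=5) weight 1/1008
  (V=0, U=3, Y=0, X=1, Z=1, W=2) weight 1/448
  (V=0, U=3, Y=0, X=1, Z=1, W=3) weight 1/448
  (V=0, U=3, Y=0, X=1, Z=1, W=4) weight 1/448
  (V=0, U=3, Y=0, X=1, Z=1, W=5) weight 1/448
  … 24 more
Group by Y:
  weight(Y=0) = 11/336
  weight(Y=1) = 29/630
Total weight = 11/336 + 29/630 = 397/5040
P(Y=0 | obs) = 11/336 / 397/5040 = 165/397
P(Y=1 | obs) = 29/630 / 397/5040 = 232/397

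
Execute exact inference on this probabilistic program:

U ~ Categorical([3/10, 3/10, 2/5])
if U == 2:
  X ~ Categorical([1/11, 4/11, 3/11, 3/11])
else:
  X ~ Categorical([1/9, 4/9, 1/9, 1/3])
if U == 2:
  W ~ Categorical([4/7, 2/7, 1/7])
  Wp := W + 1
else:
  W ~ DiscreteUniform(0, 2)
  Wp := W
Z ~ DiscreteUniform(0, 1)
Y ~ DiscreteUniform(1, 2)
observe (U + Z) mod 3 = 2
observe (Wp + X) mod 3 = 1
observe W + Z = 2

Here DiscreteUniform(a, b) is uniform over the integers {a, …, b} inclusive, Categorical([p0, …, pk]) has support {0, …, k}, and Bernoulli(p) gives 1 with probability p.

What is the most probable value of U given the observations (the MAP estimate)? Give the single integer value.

Enumerate traces; 6 have nonzero weight after conditioning:
  (U=1, X=0, W=1, Z=1, Y=1) weight 1/360
  (U=1, X=0, W=1, Z=1, Y=2) weight 1/360
  (U=1, X=3, W=1, Z=1, Y=1) weight 1/120
  (U=1, X=3, W=1, Z=1, Y=2) weight 1/120
  (U=2, X=1, W=2, Z=0, Y=1) weight 2/385
  (U=2, X=1, W=2, Z=0, Y=2) weight 2/385
Group by U:
  weight(U=1) = 1/45
  weight(U=2) = 4/385
Total weight = 1/45 + 4/385 = 113/3465
P(U=1 | obs) = 1/45 / 113/3465 = 77/113
P(U=2 | obs) = 4/385 / 113/3465 = 36/113
argmax = 1

argmax_v P(U = v | obs) = 1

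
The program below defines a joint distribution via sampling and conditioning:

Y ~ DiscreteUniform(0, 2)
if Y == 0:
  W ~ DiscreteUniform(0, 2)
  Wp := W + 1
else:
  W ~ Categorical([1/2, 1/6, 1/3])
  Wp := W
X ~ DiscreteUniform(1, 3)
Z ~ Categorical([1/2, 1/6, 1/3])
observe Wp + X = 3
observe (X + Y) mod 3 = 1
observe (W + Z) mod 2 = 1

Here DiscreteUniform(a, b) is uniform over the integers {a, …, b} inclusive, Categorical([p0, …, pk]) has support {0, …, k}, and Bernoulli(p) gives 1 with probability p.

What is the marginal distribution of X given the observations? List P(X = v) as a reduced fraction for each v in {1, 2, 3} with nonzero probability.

Enumerate traces; 5 have nonzero weight after conditioning:
  (Y=0, W=1, X=1, Z=0) weight 1/54
  (Y=0, W=1, X=1, Z=2) weight 1/81
  (Y=1, W=0, X=3, Z=1) weight 1/108
  (Y=2, W=1, X=2, Z=0) weight 1/108
  (Y=2, W=1, X=2, Z=2) weight 1/162
Group by X:
  weight(X=1) = 5/162
  weight(X=2) = 5/324
  weight(X=3) = 1/108
Total weight = 5/162 + 5/324 + 1/108 = 1/18
P(X=1 | obs) = 5/162 / 1/18 = 5/9
P(X=2 | obs) = 5/324 / 1/18 = 5/18
P(X=3 | obs) = 1/108 / 1/18 = 1/6

P(X=1) = 5/9, P(X=2) = 5/18, P(X=3) = 1/6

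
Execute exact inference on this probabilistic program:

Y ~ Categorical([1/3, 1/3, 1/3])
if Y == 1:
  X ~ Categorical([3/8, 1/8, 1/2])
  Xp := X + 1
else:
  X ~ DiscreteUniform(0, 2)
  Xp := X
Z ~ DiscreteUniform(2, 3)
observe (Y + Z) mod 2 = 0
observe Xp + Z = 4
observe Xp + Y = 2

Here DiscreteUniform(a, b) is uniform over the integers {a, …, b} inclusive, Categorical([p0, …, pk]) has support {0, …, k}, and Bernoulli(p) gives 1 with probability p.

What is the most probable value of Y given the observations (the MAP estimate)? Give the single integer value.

argmax_v P(Y = v | obs) = 1

Enumerate traces; 2 have nonzero weight after conditioning:
  (Y=0, X=2, Z=2) weight 1/18
  (Y=1, X=0, Z=3) weight 1/16
Group by Y:
  weight(Y=0) = 1/18
  weight(Y=1) = 1/16
Total weight = 1/18 + 1/16 = 17/144
P(Y=0 | obs) = 1/18 / 17/144 = 8/17
P(Y=1 | obs) = 1/16 / 17/144 = 9/17
argmax = 1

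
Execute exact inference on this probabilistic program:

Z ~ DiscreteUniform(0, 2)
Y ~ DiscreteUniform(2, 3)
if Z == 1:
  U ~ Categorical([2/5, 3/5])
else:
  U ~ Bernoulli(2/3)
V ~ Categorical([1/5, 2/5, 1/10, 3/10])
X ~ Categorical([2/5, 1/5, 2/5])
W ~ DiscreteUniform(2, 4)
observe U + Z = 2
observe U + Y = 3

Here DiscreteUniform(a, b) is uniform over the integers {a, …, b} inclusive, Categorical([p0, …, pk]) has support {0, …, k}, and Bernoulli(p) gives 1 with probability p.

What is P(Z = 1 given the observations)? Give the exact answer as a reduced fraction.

Enumerate traces; 72 have nonzero weight after conditioning:
  (Z=1, Y=2, U=1, V=0, X=0, W=2) weight 1/375
  (Z=1, Y=2, U=1, V=0, X=0, W=3) weight 1/375
  (Z=1, Y=2, U=1, V=0, X=0, W=4) weight 1/375
  (Z=1, Y=2, U=1, V=0, X=1, W=2) weight 1/750
  (Z=1, Y=2, U=1, V=0, X=1, W=3) weight 1/750
  (Z=1, Y=2, U=1, V=0, X=1, W=4) weight 1/750
  (Z=1, Y=2, U=1, V=0, X=2, W=2) weight 1/375
  (Z=1, Y=2, U=1, V=0, X=2, W=3) weight 1/375
  (Z=2, Y=3, U=0, V=0, X=0, W=2) weight 1/675
  … 63 more
Group by Z:
  weight(Z=1) = 1/10
  weight(Z=2) = 1/18
Total weight = 1/10 + 1/18 = 7/45
P(Z=1 | obs) = 1/10 / 7/45 = 9/14
P(Z=2 | obs) = 1/18 / 7/45 = 5/14

P(Z = 1 | obs) = 9/14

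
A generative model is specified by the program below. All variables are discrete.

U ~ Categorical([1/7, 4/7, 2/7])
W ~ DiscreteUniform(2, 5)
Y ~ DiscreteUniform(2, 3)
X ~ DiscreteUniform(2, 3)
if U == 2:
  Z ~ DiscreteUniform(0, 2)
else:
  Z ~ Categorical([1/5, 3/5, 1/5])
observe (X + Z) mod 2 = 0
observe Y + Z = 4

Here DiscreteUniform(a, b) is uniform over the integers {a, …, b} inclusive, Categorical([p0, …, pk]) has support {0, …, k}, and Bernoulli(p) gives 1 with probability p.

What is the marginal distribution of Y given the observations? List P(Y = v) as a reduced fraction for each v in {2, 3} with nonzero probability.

Enumerate traces; 24 have nonzero weight after conditioning:
  (U=0, W=2, Y=2, X=2, Z=2) weight 1/560
  (U=0, W=2, Y=3, X=3, Z=1) weight 3/560
  (U=0, W=3, Y=2, X=2, Z=2) weight 1/560
  (U=0, W=3, Y=3, X=3, Z=1) weight 3/560
  (U=0, W=4, Y=2, X=2, Z=2) weight 1/560
  (U=0, W=4, Y=3, X=3, Z=1) weight 3/560
  (U=0, W=5, Y=2, X=2, Z=2) weight 1/560
  (U=0, W=5, Y=3, X=3, Z=1) weight 3/560
  … 16 more
Group by Y:
  weight(Y=2) = 5/84
  weight(Y=3) = 11/84
Total weight = 5/84 + 11/84 = 4/21
P(Y=2 | obs) = 5/84 / 4/21 = 5/16
P(Y=3 | obs) = 11/84 / 4/21 = 11/16

P(Y=2) = 5/16, P(Y=3) = 11/16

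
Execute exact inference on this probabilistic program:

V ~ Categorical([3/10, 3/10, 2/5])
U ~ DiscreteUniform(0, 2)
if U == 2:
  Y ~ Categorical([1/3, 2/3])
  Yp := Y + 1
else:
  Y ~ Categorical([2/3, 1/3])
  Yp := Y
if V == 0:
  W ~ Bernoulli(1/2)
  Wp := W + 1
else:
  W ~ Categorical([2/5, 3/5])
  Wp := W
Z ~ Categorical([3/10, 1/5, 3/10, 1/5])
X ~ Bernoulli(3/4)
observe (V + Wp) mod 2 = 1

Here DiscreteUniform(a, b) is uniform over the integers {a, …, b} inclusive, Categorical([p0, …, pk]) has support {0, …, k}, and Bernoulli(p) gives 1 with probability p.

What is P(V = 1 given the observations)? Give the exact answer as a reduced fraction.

Enumerate traces; 144 have nonzero weight after conditioning:
  (V=0, U=0, Y=0, W=0, Z=0, X=0) weight 1/400
  (V=0, U=0, Y=0, W=0, Z=0, X=1) weight 3/400
  (V=0, U=0, Y=0, W=0, Z=1, X=0) weight 1/600
  (V=0, U=0, Y=0, W=0, Z=1, X=1) weight 1/200
  (V=0, U=0, Y=0, W=0, Z=2, X=0) weight 1/400
  (V=0, U=0, Y=0, W=0, Z=2, X=1) weight 3/400
  (V=0, U=0, Y=0, W=0, Z=3, X=0) weight 1/600
  (V=0, U=0, Y=0, W=0, Z=3, X=1) weight 1/200
  (V=1, U=0, Y=0, W=0, Z=0, X=0) weight 1/500
  (V=2, U=0, Y=0, W=1, Z=0, X=0) weight 1/250
  … 134 more
Group by V:
  weight(V=0) = 3/20
  weight(V=1) = 3/25
  weight(V=2) = 6/25
Total weight = 3/20 + 3/25 + 6/25 = 51/100
P(V=0 | obs) = 3/20 / 51/100 = 5/17
P(V=1 | obs) = 3/25 / 51/100 = 4/17
P(V=2 | obs) = 6/25 / 51/100 = 8/17

P(V = 1 | obs) = 4/17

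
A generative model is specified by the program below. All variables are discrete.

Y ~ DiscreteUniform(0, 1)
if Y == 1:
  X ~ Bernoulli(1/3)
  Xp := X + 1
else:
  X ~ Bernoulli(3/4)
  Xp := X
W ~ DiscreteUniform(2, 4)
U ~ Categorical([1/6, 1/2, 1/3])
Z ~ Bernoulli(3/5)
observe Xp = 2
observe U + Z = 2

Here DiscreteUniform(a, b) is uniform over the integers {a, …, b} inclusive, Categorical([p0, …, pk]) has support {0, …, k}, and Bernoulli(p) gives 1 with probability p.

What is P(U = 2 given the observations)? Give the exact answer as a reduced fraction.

Enumerate traces; 6 have nonzero weight after conditioning:
  (Y=1, X=1, W=2, U=1, Z=1) weight 1/60
  (Y=1, X=1, W=2, U=2, Z=0) weight 1/135
  (Y=1, X=1, W=3, U=1, Z=1) weight 1/60
  (Y=1, X=1, W=3, U=2, Z=0) weight 1/135
  (Y=1, X=1, W=4, U=1, Z=1) weight 1/60
  (Y=1, X=1, W=4, U=2, Z=0) weight 1/135
Group by U:
  weight(U=1) = 1/20
  weight(U=2) = 1/45
Total weight = 1/20 + 1/45 = 13/180
P(U=1 | obs) = 1/20 / 13/180 = 9/13
P(U=2 | obs) = 1/45 / 13/180 = 4/13

P(U = 2 | obs) = 4/13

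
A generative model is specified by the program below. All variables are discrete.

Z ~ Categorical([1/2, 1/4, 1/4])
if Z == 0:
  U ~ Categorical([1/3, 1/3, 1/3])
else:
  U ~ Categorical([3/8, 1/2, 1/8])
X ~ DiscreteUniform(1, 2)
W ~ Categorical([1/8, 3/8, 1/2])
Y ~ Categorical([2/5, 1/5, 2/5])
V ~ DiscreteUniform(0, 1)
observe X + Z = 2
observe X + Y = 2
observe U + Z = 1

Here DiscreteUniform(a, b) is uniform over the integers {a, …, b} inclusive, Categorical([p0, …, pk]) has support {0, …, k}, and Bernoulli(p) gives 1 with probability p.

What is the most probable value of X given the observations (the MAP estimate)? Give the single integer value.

Enumerate traces; 12 have nonzero weight after conditioning:
  (Z=0, U=1, X=2, W=0, Y=0, V=0) weight 1/480
  (Z=0, U=1, X=2, W=0, Y=0, V=1) weight 1/480
  (Z=0, U=1, X=2, W=1, Y=0, V=0) weight 1/160
  (Z=0, U=1, X=2, W=1, Y=0, V=1) weight 1/160
  (Z=0, U=1, X=2, W=2, Y=0, V=0) weight 1/120
  (Z=0, U=1, X=2, W=2, Y=0, V=1) weight 1/120
  (Z=1, U=0, X=1, W=0, Y=1, V=0) weight 3/5120
  (Z=1, U=0, X=1, W=0, Y=1, V=1) weight 3/5120
  … 4 more
Group by X:
  weight(X=1) = 3/320
  weight(X=2) = 1/30
Total weight = 3/320 + 1/30 = 41/960
P(X=1 | obs) = 3/320 / 41/960 = 9/41
P(X=2 | obs) = 1/30 / 41/960 = 32/41
argmax = 2

argmax_v P(X = v | obs) = 2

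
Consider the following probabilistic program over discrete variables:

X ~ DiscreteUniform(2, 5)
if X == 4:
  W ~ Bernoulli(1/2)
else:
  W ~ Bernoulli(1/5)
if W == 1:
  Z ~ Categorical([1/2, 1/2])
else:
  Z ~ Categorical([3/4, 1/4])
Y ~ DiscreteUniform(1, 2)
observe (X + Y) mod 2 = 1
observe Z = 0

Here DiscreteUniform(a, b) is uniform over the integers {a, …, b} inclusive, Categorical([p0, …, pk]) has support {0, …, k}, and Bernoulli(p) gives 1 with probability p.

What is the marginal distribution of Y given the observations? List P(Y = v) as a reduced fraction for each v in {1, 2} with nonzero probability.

Enumerate traces; 8 have nonzero weight after conditioning:
  (X=2, W=0, Z=0, Y=1) weight 3/40
  (X=2, W=1, Z=0, Y=1) weight 1/80
  (X=3, W=0, Z=0, Y=2) weight 3/40
  (X=3, W=1, Z=0, Y=2) weight 1/80
  (X=4, W=0, Z=0, Y=1) weight 3/64
  (X=4, W=1, Z=0, Y=1) weight 1/32
  (X=5, W=0, Z=0, Y=2) weight 3/40
  (X=5, W=1, Z=0, Y=2) weight 1/80
Group by Y:
  weight(Y=1) = 53/320
  weight(Y=2) = 7/40
Total weight = 53/320 + 7/40 = 109/320
P(Y=1 | obs) = 53/320 / 109/320 = 53/109
P(Y=2 | obs) = 7/40 / 109/320 = 56/109

P(Y=1) = 53/109, P(Y=2) = 56/109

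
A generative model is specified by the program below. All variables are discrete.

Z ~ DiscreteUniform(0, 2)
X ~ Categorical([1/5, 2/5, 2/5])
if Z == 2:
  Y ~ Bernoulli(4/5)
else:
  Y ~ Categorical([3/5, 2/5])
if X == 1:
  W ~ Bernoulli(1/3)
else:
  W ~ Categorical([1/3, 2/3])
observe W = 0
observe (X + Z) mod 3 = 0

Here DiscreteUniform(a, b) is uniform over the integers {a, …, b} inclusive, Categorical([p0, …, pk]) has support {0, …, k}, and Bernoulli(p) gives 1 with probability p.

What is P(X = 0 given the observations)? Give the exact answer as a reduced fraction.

P(X = 0 | obs) = 1/7

Enumerate traces; 6 have nonzero weight after conditioning:
  (Z=0, X=0, Y=0, W=0) weight 1/75
  (Z=0, X=0, Y=1, W=0) weight 2/225
  (Z=1, X=2, Y=0, W=0) weight 2/75
  (Z=1, X=2, Y=1, W=0) weight 4/225
  (Z=2, X=1, Y=0, W=0) weight 4/225
  (Z=2, X=1, Y=1, W=0) weight 16/225
Group by X:
  weight(X=0) = 1/45
  weight(X=1) = 4/45
  weight(X=2) = 2/45
Total weight = 1/45 + 4/45 + 2/45 = 7/45
P(X=0 | obs) = 1/45 / 7/45 = 1/7
P(X=1 | obs) = 4/45 / 7/45 = 4/7
P(X=2 | obs) = 2/45 / 7/45 = 2/7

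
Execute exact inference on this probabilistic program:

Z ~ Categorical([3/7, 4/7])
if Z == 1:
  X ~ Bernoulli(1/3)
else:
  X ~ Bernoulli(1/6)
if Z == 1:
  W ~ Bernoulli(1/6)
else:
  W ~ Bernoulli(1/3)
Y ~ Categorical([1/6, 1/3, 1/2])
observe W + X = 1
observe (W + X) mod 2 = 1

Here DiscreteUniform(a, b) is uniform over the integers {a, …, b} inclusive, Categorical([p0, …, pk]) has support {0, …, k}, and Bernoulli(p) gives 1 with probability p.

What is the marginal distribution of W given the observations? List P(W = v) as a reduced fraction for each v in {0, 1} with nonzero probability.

P(W=0) = 26/49, P(W=1) = 23/49

Enumerate traces; 12 have nonzero weight after conditioning:
  (Z=0, X=0, W=1, Y=0) weight 5/252
  (Z=0, X=0, W=1, Y=1) weight 5/126
  (Z=0, X=0, W=1, Y=2) weight 5/84
  (Z=0, X=1, W=0, Y=0) weight 1/126
  (Z=0, X=1, W=0, Y=1) weight 1/63
  (Z=0, X=1, W=0, Y=2) weight 1/42
  (Z=1, X=0, W=1, Y=0) weight 2/189
  (Z=1, X=0, W=1, Y=1) weight 4/189
  … 4 more
Group by W:
  weight(W=0) = 13/63
  weight(W=1) = 23/126
Total weight = 13/63 + 23/126 = 7/18
P(W=0 | obs) = 13/63 / 7/18 = 26/49
P(W=1 | obs) = 23/126 / 7/18 = 23/49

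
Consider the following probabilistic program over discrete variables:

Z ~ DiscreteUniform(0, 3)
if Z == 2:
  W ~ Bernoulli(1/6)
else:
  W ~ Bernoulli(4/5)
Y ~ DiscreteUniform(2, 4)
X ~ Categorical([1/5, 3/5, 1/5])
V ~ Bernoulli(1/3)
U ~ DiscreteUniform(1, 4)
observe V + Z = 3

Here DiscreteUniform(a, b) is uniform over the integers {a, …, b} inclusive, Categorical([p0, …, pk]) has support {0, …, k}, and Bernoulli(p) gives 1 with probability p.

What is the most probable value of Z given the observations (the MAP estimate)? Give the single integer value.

argmax_v P(Z = v | obs) = 3

Enumerate traces; 144 have nonzero weight after conditioning:
  (Z=2, W=0, Y=2, X=0, V=1, U=1) weight 1/864
  (Z=2, W=0, Y=2, X=0, V=1, U=2) weight 1/864
  (Z=2, W=0, Y=2, X=0, V=1, U=3) weight 1/864
  (Z=2, W=0, Y=2, X=0, V=1, U=4) weight 1/864
  (Z=2, W=0, Y=2, X=1, V=1, U=1) weight 1/288
  (Z=2, W=0, Y=2, X=1, V=1, U=2) weight 1/288
  (Z=2, W=0, Y=2, X=1, V=1, U=3) weight 1/288
  (Z=2, W=0, Y=2, X=1, V=1, U=4) weight 1/288
  (Z=3, W=0, Y=2, X=0, V=0, U=1) weight 1/1800
  … 135 more
Group by Z:
  weight(Z=2) = 1/12
  weight(Z=3) = 1/6
Total weight = 1/12 + 1/6 = 1/4
P(Z=2 | obs) = 1/12 / 1/4 = 1/3
P(Z=3 | obs) = 1/6 / 1/4 = 2/3
argmax = 3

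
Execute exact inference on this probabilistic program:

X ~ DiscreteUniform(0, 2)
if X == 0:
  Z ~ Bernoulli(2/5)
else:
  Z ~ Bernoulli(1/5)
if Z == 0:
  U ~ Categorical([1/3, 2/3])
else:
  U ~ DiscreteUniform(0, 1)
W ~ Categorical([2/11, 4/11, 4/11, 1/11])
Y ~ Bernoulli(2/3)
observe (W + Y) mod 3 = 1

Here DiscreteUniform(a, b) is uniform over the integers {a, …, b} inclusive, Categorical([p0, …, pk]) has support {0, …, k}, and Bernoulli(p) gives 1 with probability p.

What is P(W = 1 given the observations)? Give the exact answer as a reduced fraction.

Enumerate traces; 36 have nonzero weight after conditioning:
  (X=0, Z=0, U=0, W=0, Y=1) weight 4/495
  (X=0, Z=0, U=0, W=1, Y=0) weight 4/495
  (X=0, Z=0, U=0, W=3, Y=1) weight 2/495
  (X=0, Z=0, U=1, W=0, Y=1) weight 8/495
  (X=0, Z=0, U=1, W=1, Y=0) weight 8/495
  (X=0, Z=0, U=1, W=3, Y=1) weight 4/495
  (X=0, Z=1, U=0, W=0, Y=1) weight 4/495
  (X=0, Z=1, U=0, W=1, Y=0) weight 4/495
  … 28 more
Group by W:
  weight(W=0) = 4/33
  weight(W=1) = 4/33
  weight(W=3) = 2/33
Total weight = 4/33 + 4/33 + 2/33 = 10/33
P(W=0 | obs) = 4/33 / 10/33 = 2/5
P(W=1 | obs) = 4/33 / 10/33 = 2/5
P(W=3 | obs) = 2/33 / 10/33 = 1/5

P(W = 1 | obs) = 2/5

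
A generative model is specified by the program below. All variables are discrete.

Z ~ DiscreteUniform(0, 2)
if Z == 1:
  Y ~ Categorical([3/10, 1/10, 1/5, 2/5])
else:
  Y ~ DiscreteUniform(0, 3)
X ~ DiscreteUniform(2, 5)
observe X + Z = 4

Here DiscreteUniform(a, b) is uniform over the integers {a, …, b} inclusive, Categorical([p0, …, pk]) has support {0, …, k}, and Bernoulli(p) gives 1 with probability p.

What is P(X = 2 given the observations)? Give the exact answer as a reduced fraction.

Enumerate traces; 12 have nonzero weight after conditioning:
  (Z=0, Y=0, X=4) weight 1/48
  (Z=0, Y=1, X=4) weight 1/48
  (Z=0, Y=2, X=4) weight 1/48
  (Z=0, Y=3, X=4) weight 1/48
  (Z=1, Y=0, X=3) weight 1/40
  (Z=1, Y=1, X=3) weight 1/120
  (Z=1, Y=2, X=3) weight 1/60
  (Z=1, Y=3, X=3) weight 1/30
  (Z=2, Y=0, X=2) weight 1/48
  … 3 more
Group by X:
  weight(X=2) = 1/12
  weight(X=3) = 1/12
  weight(X=4) = 1/12
Total weight = 1/12 + 1/12 + 1/12 = 1/4
P(X=2 | obs) = 1/12 / 1/4 = 1/3
P(X=3 | obs) = 1/12 / 1/4 = 1/3
P(X=4 | obs) = 1/12 / 1/4 = 1/3

P(X = 2 | obs) = 1/3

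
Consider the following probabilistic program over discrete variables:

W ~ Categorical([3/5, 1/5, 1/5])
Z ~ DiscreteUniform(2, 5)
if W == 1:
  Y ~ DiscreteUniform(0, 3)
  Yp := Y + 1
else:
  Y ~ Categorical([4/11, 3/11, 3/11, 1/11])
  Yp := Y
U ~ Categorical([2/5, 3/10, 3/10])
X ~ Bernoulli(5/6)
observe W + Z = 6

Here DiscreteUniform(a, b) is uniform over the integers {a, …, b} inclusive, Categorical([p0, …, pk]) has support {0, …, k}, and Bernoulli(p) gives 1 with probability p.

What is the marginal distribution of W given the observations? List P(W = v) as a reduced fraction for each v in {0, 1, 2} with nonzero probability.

Enumerate traces; 48 have nonzero weight after conditioning:
  (W=1, Z=5, Y=0, U=0, X=0) weight 1/1200
  (W=1, Z=5, Y=0, U=0, X=1) weight 1/240
  (W=1, Z=5, Y=0, U=1, X=0) weight 1/1600
  (W=1, Z=5, Y=0, U=1, X=1) weight 1/320
  (W=1, Z=5, Y=0, U=2, X=0) weight 1/1600
  (W=1, Z=5, Y=0, U=2, X=1) weight 1/320
  (W=1, Z=5, Y=1, U=0, X=0) weight 1/1200
  (W=1, Z=5, Y=1, U=0, X=1) weight 1/240
  (W=2, Z=4, Y=0, U=0, X=0) weight 1/825
  … 39 more
Group by W:
  weight(W=1) = 1/20
  weight(W=2) = 1/20
Total weight = 1/20 + 1/20 = 1/10
P(W=1 | obs) = 1/20 / 1/10 = 1/2
P(W=2 | obs) = 1/20 / 1/10 = 1/2

P(W=1) = 1/2, P(W=2) = 1/2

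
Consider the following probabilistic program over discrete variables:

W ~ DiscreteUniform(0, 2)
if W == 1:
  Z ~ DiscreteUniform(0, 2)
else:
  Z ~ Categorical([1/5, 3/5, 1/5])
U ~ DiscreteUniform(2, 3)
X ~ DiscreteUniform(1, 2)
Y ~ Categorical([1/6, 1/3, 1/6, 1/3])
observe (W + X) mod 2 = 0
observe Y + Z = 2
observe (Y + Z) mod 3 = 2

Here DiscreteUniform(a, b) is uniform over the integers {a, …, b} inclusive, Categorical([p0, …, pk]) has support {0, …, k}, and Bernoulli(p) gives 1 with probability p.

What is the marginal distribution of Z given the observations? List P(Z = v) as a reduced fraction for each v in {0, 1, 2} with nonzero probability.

Enumerate traces; 18 have nonzero weight after conditioning:
  (W=0, Z=0, U=2, X=2, Y=2) weight 1/360
  (W=0, Z=0, U=3, X=2, Y=2) weight 1/360
  (W=0, Z=1, U=2, X=2, Y=1) weight 1/60
  (W=0, Z=1, U=3, X=2, Y=1) weight 1/60
  (W=0, Z=2, U=2, X=2, Y=0) weight 1/360
  (W=0, Z=2, U=3, X=2, Y=0) weight 1/360
  (W=1, Z=0, U=2, X=1, Y=2) weight 1/216
  (W=1, Z=0, U=3, X=1, Y=2) weight 1/216
  … 10 more
Group by Z:
  weight(Z=0) = 11/540
  weight(Z=1) = 23/270
  weight(Z=2) = 11/540
Total weight = 11/540 + 23/270 + 11/540 = 17/135
P(Z=0 | obs) = 11/540 / 17/135 = 11/68
P(Z=1 | obs) = 23/270 / 17/135 = 23/34
P(Z=2 | obs) = 11/540 / 17/135 = 11/68

P(Z=0) = 11/68, P(Z=1) = 23/34, P(Z=2) = 11/68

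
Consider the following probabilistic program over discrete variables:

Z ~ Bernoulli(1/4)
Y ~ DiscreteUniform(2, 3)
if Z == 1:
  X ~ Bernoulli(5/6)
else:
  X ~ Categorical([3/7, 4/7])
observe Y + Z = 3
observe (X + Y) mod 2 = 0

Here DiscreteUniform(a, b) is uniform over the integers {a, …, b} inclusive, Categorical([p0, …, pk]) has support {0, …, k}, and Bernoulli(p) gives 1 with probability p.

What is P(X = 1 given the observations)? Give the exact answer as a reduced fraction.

P(X = 1 | obs) = 72/79

Enumerate traces; 2 have nonzero weight after conditioning:
  (Z=0, Y=3, X=1) weight 3/14
  (Z=1, Y=2, X=0) weight 1/48
Group by X:
  weight(X=0) = 1/48
  weight(X=1) = 3/14
Total weight = 1/48 + 3/14 = 79/336
P(X=0 | obs) = 1/48 / 79/336 = 7/79
P(X=1 | obs) = 3/14 / 79/336 = 72/79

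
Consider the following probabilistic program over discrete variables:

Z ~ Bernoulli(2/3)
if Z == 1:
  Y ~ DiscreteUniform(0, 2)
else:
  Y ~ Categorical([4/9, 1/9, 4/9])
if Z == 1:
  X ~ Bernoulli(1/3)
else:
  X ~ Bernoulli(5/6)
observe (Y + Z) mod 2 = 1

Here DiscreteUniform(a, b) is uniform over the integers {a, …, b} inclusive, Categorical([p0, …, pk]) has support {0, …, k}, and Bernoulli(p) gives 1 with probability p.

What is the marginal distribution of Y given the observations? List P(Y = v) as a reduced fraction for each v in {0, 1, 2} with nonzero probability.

P(Y=0) = 6/13, P(Y=1) = 1/13, P(Y=2) = 6/13

Enumerate traces; 6 have nonzero weight after conditioning:
  (Z=0, Y=1, X=0) weight 1/162
  (Z=0, Y=1, X=1) weight 5/162
  (Z=1, Y=0, X=0) weight 4/27
  (Z=1, Y=0, X=1) weight 2/27
  (Z=1, Y=2, X=0) weight 4/27
  (Z=1, Y=2, X=1) weight 2/27
Group by Y:
  weight(Y=0) = 2/9
  weight(Y=1) = 1/27
  weight(Y=2) = 2/9
Total weight = 2/9 + 1/27 + 2/9 = 13/27
P(Y=0 | obs) = 2/9 / 13/27 = 6/13
P(Y=1 | obs) = 1/27 / 13/27 = 1/13
P(Y=2 | obs) = 2/9 / 13/27 = 6/13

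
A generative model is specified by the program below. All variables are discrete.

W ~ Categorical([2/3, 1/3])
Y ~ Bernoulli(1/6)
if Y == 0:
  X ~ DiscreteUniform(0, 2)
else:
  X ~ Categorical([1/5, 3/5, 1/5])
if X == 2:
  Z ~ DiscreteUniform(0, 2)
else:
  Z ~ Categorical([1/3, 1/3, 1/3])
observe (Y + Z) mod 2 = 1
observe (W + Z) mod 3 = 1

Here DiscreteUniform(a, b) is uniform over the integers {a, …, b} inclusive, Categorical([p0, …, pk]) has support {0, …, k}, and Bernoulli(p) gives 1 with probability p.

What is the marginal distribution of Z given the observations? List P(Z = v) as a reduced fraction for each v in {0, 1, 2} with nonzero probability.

P(Z=0) = 1/11, P(Z=1) = 10/11

Enumerate traces; 6 have nonzero weight after conditioning:
  (W=0, Y=0, X=0, Z=1) weight 5/81
  (W=0, Y=0, X=1, Z=1) weight 5/81
  (W=0, Y=0, X=2, Z=1) weight 5/81
  (W=1, Y=1, X=0, Z=0) weight 1/270
  (W=1, Y=1, X=1, Z=0) weight 1/90
  (W=1, Y=1, X=2, Z=0) weight 1/270
Group by Z:
  weight(Z=0) = 1/54
  weight(Z=1) = 5/27
Total weight = 1/54 + 5/27 = 11/54
P(Z=0 | obs) = 1/54 / 11/54 = 1/11
P(Z=1 | obs) = 5/27 / 11/54 = 10/11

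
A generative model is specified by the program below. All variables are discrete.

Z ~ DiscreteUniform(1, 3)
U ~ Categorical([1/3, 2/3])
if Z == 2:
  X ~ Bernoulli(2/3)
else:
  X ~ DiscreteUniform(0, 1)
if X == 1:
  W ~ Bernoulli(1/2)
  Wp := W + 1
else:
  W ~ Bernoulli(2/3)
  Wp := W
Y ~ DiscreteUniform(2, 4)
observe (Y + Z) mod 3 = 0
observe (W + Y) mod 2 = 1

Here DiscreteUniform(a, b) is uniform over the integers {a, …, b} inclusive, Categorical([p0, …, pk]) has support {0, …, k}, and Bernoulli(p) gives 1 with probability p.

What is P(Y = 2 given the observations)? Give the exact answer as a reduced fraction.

Enumerate traces; 12 have nonzero weight after conditioning:
  (Z=1, U=0, X=0, W=1, Y=2) weight 1/81
  (Z=1, U=0, X=1, W=1, Y=2) weight 1/108
  (Z=1, U=1, X=0, W=1, Y=2) weight 2/81
  (Z=1, U=1, X=1, W=1, Y=2) weight 1/54
  (Z=2, U=0, X=0, W=1, Y=4) weight 2/243
  (Z=2, U=0, X=1, W=1, Y=4) weight 1/81
  (Z=2, U=1, X=0, W=1, Y=4) weight 4/243
  (Z=2, U=1, X=1, W=1, Y=4) weight 2/81
  (Z=3, U=0, X=0, W=0, Y=3) weight 1/162
  … 3 more
Group by Y:
  weight(Y=2) = 7/108
  weight(Y=3) = 5/108
  weight(Y=4) = 5/81
Total weight = 7/108 + 5/108 + 5/81 = 14/81
P(Y=2 | obs) = 7/108 / 14/81 = 3/8
P(Y=3 | obs) = 5/108 / 14/81 = 15/56
P(Y=4 | obs) = 5/81 / 14/81 = 5/14

P(Y = 2 | obs) = 3/8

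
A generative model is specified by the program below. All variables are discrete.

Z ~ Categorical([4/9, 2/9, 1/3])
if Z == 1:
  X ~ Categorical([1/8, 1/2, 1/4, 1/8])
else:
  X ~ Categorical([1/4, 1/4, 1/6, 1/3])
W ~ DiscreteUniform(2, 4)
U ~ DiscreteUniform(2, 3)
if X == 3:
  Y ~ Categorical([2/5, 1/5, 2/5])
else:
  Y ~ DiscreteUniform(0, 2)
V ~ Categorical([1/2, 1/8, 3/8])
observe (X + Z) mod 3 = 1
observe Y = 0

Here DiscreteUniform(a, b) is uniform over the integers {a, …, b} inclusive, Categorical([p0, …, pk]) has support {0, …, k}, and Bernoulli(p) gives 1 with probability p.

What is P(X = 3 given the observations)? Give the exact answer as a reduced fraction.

P(X = 3 | obs) = 6/41

Enumerate traces; 72 have nonzero weight after conditioning:
  (Z=0, X=1, W=2, U=2, Y=0, V=0) weight 1/324
  (Z=0, X=1, W=2, U=2, Y=0, V=1) weight 1/1296
  (Z=0, X=1, W=2, U=2, Y=0, V=2) weight 1/432
  (Z=0, X=1, W=2, U=3, Y=0, V=0) weight 1/324
  (Z=0, X=1, W=2, U=3, Y=0, V=1) weight 1/1296
  (Z=0, X=1, W=2, U=3, Y=0, V=2) weight 1/432
  (Z=0, X=1, W=3, U=2, Y=0, V=0) weight 1/324
  (Z=0, X=1, W=3, U=2, Y=0, V=1) weight 1/1296
  (Z=1, X=0, W=2, U=2, Y=0, V=0) weight 1/1296
  (Z=1, X=3, W=2, U=2, Y=0, V=0) weight 1/1080
  … 62 more
Group by X:
  weight(X=0) = 1/108
  weight(X=1) = 1/27
  weight(X=2) = 1/54
  weight(X=3) = 1/90
Total weight = 1/108 + 1/27 + 1/54 + 1/90 = 41/540
P(X=0 | obs) = 1/108 / 41/540 = 5/41
P(X=1 | obs) = 1/27 / 41/540 = 20/41
P(X=2 | obs) = 1/54 / 41/540 = 10/41
P(X=3 | obs) = 1/90 / 41/540 = 6/41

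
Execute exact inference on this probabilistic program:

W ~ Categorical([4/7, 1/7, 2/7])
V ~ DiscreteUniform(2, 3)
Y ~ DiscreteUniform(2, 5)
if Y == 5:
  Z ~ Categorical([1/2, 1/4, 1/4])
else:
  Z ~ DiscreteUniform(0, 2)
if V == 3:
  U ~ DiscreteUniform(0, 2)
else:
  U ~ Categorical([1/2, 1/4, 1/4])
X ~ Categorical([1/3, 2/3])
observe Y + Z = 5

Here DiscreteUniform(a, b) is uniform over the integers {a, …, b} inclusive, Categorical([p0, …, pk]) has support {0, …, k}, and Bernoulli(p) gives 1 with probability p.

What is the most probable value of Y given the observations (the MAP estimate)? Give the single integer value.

Enumerate traces; 108 have nonzero weight after conditioning:
  (W=0, V=2, Y=3, Z=2, U=0, X=0) weight 1/252
  (W=0, V=2, Y=3, Z=2, U=0, X=1) weight 1/126
  (W=0, V=2, Y=3, Z=2, U=1, X=0) weight 1/504
  (W=0, V=2, Y=3, Z=2, U=1, X=1) weight 1/252
  (W=0, V=2, Y=3, Z=2, U=2, X=0) weight 1/504
  (W=0, V=2, Y=3, Z=2, U=2, X=1) weight 1/252
  (W=0, V=2, Y=4, Z=1, U=0, X=0) weight 1/252
  (W=0, V=2, Y=4, Z=1, U=0, X=1) weight 1/126
  (W=0, V=2, Y=5, Z=0, U=0, X=0) weight 1/168
  … 99 more
Group by Y:
  weight(Y=3) = 1/12
  weight(Y=4) = 1/12
  weight(Y=5) = 1/8
Total weight = 1/12 + 1/12 + 1/8 = 7/24
P(Y=3 | obs) = 1/12 / 7/24 = 2/7
P(Y=4 | obs) = 1/12 / 7/24 = 2/7
P(Y=5 | obs) = 1/8 / 7/24 = 3/7
argmax = 5

argmax_v P(Y = v | obs) = 5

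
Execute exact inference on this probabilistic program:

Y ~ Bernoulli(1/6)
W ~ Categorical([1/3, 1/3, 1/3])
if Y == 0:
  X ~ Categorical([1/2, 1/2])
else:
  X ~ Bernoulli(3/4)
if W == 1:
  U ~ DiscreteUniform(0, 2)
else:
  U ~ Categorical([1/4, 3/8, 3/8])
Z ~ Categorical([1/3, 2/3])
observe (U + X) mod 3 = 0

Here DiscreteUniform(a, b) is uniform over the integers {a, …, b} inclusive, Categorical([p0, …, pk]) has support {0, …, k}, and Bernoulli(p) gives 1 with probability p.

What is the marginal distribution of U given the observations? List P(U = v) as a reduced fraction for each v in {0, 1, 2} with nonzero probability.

P(U=0) = 110/279, P(U=2) = 169/279

Enumerate traces; 24 have nonzero weight after conditioning:
  (Y=0, W=0, X=0, U=0, Z=0) weight 5/432
  (Y=0, W=0, X=0, U=0, Z=1) weight 5/216
  (Y=0, W=0, X=1, U=2, Z=0) weight 5/288
  (Y=0, W=0, X=1, U=2, Z=1) weight 5/144
  (Y=0, W=1, X=0, U=0, Z=0) weight 5/324
  (Y=0, W=1, X=0, U=0, Z=1) weight 5/162
  (Y=0, W=1, X=1, U=2, Z=0) weight 5/324
  (Y=0, W=1, X=1, U=2, Z=1) weight 5/162
  … 16 more
Group by U:
  weight(U=0) = 55/432
  weight(U=2) = 169/864
Total weight = 55/432 + 169/864 = 31/96
P(U=0 | obs) = 55/432 / 31/96 = 110/279
P(U=2 | obs) = 169/864 / 31/96 = 169/279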